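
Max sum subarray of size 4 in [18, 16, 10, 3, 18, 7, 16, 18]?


[0:4]: 47
[1:5]: 47
[2:6]: 38
[3:7]: 44
[4:8]: 59

Max: 59 at [4:8]


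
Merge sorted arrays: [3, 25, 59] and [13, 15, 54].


Take 3 from A
Take 13 from B
Take 15 from B
Take 25 from A
Take 54 from B

Merged: [3, 13, 15, 25, 54, 59]


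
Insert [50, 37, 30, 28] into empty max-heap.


Insert 50: [50]
Insert 37: [50, 37]
Insert 30: [50, 37, 30]
Insert 28: [50, 37, 30, 28]

Final heap: [50, 37, 30, 28]


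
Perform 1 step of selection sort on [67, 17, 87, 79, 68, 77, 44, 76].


Initial: [67, 17, 87, 79, 68, 77, 44, 76]
Step 1: min=17 at 1
  Swap: [17, 67, 87, 79, 68, 77, 44, 76]

After 1 step: [17, 67, 87, 79, 68, 77, 44, 76]


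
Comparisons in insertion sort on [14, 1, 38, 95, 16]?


Algorithm: insertion sort
Input: [14, 1, 38, 95, 16]
Sorted: [1, 14, 16, 38, 95]

6


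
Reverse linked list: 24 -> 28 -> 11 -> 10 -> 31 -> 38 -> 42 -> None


Step 1: curr=24, set curr.next=prev(None) | reversed so far: 24
Step 2: curr=28, set curr.next=prev(24) | reversed so far: 28 -> 24
Step 3: curr=11, set curr.next=prev(28) | reversed so far: 11 -> 28 -> 24
Step 4: curr=10, set curr.next=prev(11) | reversed so far: 10 -> 11 -> 28 -> 24
Step 5: curr=31, set curr.next=prev(10) | reversed so far: 31 -> 10 -> 11 -> 28 -> 24
Step 6: curr=38, set curr.next=prev(31) | reversed so far: 38 -> 31 -> 10 -> 11 -> 28 -> 24
Step 7: curr=42, set curr.next=prev(38) | reversed so far: 42 -> 38 -> 31 -> 10 -> 11 -> 28 -> 24

42 -> 38 -> 31 -> 10 -> 11 -> 28 -> 24 -> None


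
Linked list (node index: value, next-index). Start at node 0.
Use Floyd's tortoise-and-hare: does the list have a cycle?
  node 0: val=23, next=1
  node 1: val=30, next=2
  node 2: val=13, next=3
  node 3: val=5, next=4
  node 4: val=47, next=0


Floyd's tortoise (slow, +1) and hare (fast, +2):
  init: slow=0, fast=0
  step 1: slow=1, fast=2
  step 2: slow=2, fast=4
  step 3: slow=3, fast=1
  step 4: slow=4, fast=3
  step 5: slow=0, fast=0
  slow == fast at node 0: cycle detected

Cycle: yes


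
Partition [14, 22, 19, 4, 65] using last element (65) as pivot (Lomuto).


Pivot: 65
  14 <= 65: advance i (no swap)
  22 <= 65: advance i (no swap)
  19 <= 65: advance i (no swap)
  4 <= 65: advance i (no swap)
Place pivot at 4: [14, 22, 19, 4, 65]

Partitioned: [14, 22, 19, 4, 65]


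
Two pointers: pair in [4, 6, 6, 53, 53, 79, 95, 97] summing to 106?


lo=0(4)+hi=7(97)=101
lo=1(6)+hi=7(97)=103
lo=2(6)+hi=7(97)=103
lo=3(53)+hi=7(97)=150
lo=3(53)+hi=6(95)=148
lo=3(53)+hi=5(79)=132
lo=3(53)+hi=4(53)=106

Yes: 53+53=106


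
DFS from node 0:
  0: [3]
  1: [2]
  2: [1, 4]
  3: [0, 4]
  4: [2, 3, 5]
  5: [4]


Visit 0, push [3]
Visit 3, push [4]
Visit 4, push [5, 2]
Visit 2, push [1]
Visit 1, push []
Visit 5, push []

DFS order: [0, 3, 4, 2, 1, 5]


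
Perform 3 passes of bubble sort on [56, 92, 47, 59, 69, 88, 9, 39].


Initial: [56, 92, 47, 59, 69, 88, 9, 39]
Pass 1: [56, 47, 59, 69, 88, 9, 39, 92] (6 swaps)
Pass 2: [47, 56, 59, 69, 9, 39, 88, 92] (3 swaps)
Pass 3: [47, 56, 59, 9, 39, 69, 88, 92] (2 swaps)

After 3 passes: [47, 56, 59, 9, 39, 69, 88, 92]


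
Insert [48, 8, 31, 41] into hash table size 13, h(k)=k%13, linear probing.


Insert 48: h=9 -> slot 9
Insert 8: h=8 -> slot 8
Insert 31: h=5 -> slot 5
Insert 41: h=2 -> slot 2

Table: [None, None, 41, None, None, 31, None, None, 8, 48, None, None, None]


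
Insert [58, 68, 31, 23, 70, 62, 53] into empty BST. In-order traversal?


Insert 58: root
Insert 68: R from 58
Insert 31: L from 58
Insert 23: L from 58 -> L from 31
Insert 70: R from 58 -> R from 68
Insert 62: R from 58 -> L from 68
Insert 53: L from 58 -> R from 31

In-order: [23, 31, 53, 58, 62, 68, 70]


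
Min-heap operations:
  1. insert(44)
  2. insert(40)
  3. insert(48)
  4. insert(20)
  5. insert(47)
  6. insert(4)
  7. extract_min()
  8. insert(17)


insert(44) -> [44]
insert(40) -> [40, 44]
insert(48) -> [40, 44, 48]
insert(20) -> [20, 40, 48, 44]
insert(47) -> [20, 40, 48, 44, 47]
insert(4) -> [4, 40, 20, 44, 47, 48]
extract_min()->4, [20, 40, 48, 44, 47]
insert(17) -> [17, 40, 20, 44, 47, 48]

Final heap: [17, 40, 20, 44, 47, 48]


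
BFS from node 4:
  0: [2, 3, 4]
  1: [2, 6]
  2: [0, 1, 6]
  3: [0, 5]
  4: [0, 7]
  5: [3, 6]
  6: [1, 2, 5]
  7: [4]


Visit 4, enqueue [0, 7]
Visit 0, enqueue [2, 3]
Visit 7, enqueue []
Visit 2, enqueue [1, 6]
Visit 3, enqueue [5]
Visit 1, enqueue []
Visit 6, enqueue []
Visit 5, enqueue []

BFS order: [4, 0, 7, 2, 3, 1, 6, 5]


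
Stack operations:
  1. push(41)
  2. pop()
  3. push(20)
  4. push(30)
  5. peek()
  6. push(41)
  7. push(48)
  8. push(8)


push(41) -> [41]
pop()->41, []
push(20) -> [20]
push(30) -> [20, 30]
peek()->30
push(41) -> [20, 30, 41]
push(48) -> [20, 30, 41, 48]
push(8) -> [20, 30, 41, 48, 8]

Final stack: [20, 30, 41, 48, 8]


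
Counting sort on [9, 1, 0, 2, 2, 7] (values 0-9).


Input: [9, 1, 0, 2, 2, 7]
Counts: [1, 1, 2, 0, 0, 0, 0, 1, 0, 1]

Sorted: [0, 1, 2, 2, 7, 9]


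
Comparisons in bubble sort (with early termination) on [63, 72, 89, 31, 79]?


Algorithm: bubble sort (with early termination)
Input: [63, 72, 89, 31, 79]
Sorted: [31, 63, 72, 79, 89]

10


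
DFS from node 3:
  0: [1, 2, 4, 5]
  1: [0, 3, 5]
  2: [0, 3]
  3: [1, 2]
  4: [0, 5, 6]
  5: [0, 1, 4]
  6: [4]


Visit 3, push [2, 1]
Visit 1, push [5, 0]
Visit 0, push [5, 4, 2]
Visit 2, push []
Visit 4, push [6, 5]
Visit 5, push []
Visit 6, push []

DFS order: [3, 1, 0, 2, 4, 5, 6]


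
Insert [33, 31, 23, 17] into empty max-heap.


Insert 33: [33]
Insert 31: [33, 31]
Insert 23: [33, 31, 23]
Insert 17: [33, 31, 23, 17]

Final heap: [33, 31, 23, 17]


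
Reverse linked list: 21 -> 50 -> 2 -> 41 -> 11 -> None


Step 1: curr=21, set curr.next=prev(None) | reversed so far: 21
Step 2: curr=50, set curr.next=prev(21) | reversed so far: 50 -> 21
Step 3: curr=2, set curr.next=prev(50) | reversed so far: 2 -> 50 -> 21
Step 4: curr=41, set curr.next=prev(2) | reversed so far: 41 -> 2 -> 50 -> 21
Step 5: curr=11, set curr.next=prev(41) | reversed so far: 11 -> 41 -> 2 -> 50 -> 21

11 -> 41 -> 2 -> 50 -> 21 -> None


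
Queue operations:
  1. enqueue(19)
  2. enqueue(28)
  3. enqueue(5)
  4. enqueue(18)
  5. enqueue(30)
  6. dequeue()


enqueue(19) -> [19]
enqueue(28) -> [19, 28]
enqueue(5) -> [19, 28, 5]
enqueue(18) -> [19, 28, 5, 18]
enqueue(30) -> [19, 28, 5, 18, 30]
dequeue()->19, [28, 5, 18, 30]

Final queue: [28, 5, 18, 30]


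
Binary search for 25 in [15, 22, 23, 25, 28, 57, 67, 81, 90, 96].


Step 1: lo=0, hi=9, mid=4, val=28
Step 2: lo=0, hi=3, mid=1, val=22
Step 3: lo=2, hi=3, mid=2, val=23
Step 4: lo=3, hi=3, mid=3, val=25

Found at index 3


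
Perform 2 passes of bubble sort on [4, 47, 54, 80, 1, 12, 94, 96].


Initial: [4, 47, 54, 80, 1, 12, 94, 96]
Pass 1: [4, 47, 54, 1, 12, 80, 94, 96] (2 swaps)
Pass 2: [4, 47, 1, 12, 54, 80, 94, 96] (2 swaps)

After 2 passes: [4, 47, 1, 12, 54, 80, 94, 96]


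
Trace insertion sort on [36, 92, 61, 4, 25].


Initial: [36, 92, 61, 4, 25]
Insert 92: [36, 92, 61, 4, 25]
Insert 61: [36, 61, 92, 4, 25]
Insert 4: [4, 36, 61, 92, 25]
Insert 25: [4, 25, 36, 61, 92]

Sorted: [4, 25, 36, 61, 92]


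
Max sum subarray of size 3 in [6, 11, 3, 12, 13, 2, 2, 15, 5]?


[0:3]: 20
[1:4]: 26
[2:5]: 28
[3:6]: 27
[4:7]: 17
[5:8]: 19
[6:9]: 22

Max: 28 at [2:5]


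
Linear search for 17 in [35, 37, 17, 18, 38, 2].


i=0: 35!=17
i=1: 37!=17
i=2: 17==17 found!

Found at 2, 3 comps


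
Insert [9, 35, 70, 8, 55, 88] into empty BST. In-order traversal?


Insert 9: root
Insert 35: R from 9
Insert 70: R from 9 -> R from 35
Insert 8: L from 9
Insert 55: R from 9 -> R from 35 -> L from 70
Insert 88: R from 9 -> R from 35 -> R from 70

In-order: [8, 9, 35, 55, 70, 88]


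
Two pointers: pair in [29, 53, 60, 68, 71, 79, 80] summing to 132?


lo=0(29)+hi=6(80)=109
lo=1(53)+hi=6(80)=133
lo=1(53)+hi=5(79)=132

Yes: 53+79=132


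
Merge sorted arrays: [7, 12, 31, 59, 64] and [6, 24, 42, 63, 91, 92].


Take 6 from B
Take 7 from A
Take 12 from A
Take 24 from B
Take 31 from A
Take 42 from B
Take 59 from A
Take 63 from B
Take 64 from A

Merged: [6, 7, 12, 24, 31, 42, 59, 63, 64, 91, 92]


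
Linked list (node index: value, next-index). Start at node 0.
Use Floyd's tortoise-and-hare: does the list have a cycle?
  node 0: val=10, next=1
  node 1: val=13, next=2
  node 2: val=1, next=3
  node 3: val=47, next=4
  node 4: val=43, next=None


Floyd's tortoise (slow, +1) and hare (fast, +2):
  init: slow=0, fast=0
  step 1: slow=1, fast=2
  step 2: slow=2, fast=4
  step 3: fast -> None, no cycle

Cycle: no


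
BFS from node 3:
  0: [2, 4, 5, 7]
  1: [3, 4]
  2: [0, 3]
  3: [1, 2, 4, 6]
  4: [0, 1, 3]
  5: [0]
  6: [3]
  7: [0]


Visit 3, enqueue [1, 2, 4, 6]
Visit 1, enqueue []
Visit 2, enqueue [0]
Visit 4, enqueue []
Visit 6, enqueue []
Visit 0, enqueue [5, 7]
Visit 5, enqueue []
Visit 7, enqueue []

BFS order: [3, 1, 2, 4, 6, 0, 5, 7]


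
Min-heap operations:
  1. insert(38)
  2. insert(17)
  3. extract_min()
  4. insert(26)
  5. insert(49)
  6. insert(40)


insert(38) -> [38]
insert(17) -> [17, 38]
extract_min()->17, [38]
insert(26) -> [26, 38]
insert(49) -> [26, 38, 49]
insert(40) -> [26, 38, 49, 40]

Final heap: [26, 38, 49, 40]


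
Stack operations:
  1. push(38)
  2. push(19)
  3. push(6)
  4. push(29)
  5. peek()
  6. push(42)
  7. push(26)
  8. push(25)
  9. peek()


push(38) -> [38]
push(19) -> [38, 19]
push(6) -> [38, 19, 6]
push(29) -> [38, 19, 6, 29]
peek()->29
push(42) -> [38, 19, 6, 29, 42]
push(26) -> [38, 19, 6, 29, 42, 26]
push(25) -> [38, 19, 6, 29, 42, 26, 25]
peek()->25

Final stack: [38, 19, 6, 29, 42, 26, 25]


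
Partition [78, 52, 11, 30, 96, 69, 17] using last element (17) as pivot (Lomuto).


Pivot: 17
  11 <= 17: swap -> [11, 52, 78, 30, 96, 69, 17]
Place pivot at 1: [11, 17, 78, 30, 96, 69, 52]

Partitioned: [11, 17, 78, 30, 96, 69, 52]


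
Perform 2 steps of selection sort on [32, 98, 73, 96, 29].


Initial: [32, 98, 73, 96, 29]
Step 1: min=29 at 4
  Swap: [29, 98, 73, 96, 32]
Step 2: min=32 at 4
  Swap: [29, 32, 73, 96, 98]

After 2 steps: [29, 32, 73, 96, 98]


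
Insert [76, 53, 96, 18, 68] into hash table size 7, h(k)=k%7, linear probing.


Insert 76: h=6 -> slot 6
Insert 53: h=4 -> slot 4
Insert 96: h=5 -> slot 5
Insert 18: h=4, 3 probes -> slot 0
Insert 68: h=5, 3 probes -> slot 1

Table: [18, 68, None, None, 53, 96, 76]


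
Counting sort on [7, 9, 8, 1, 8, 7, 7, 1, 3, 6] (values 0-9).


Input: [7, 9, 8, 1, 8, 7, 7, 1, 3, 6]
Counts: [0, 2, 0, 1, 0, 0, 1, 3, 2, 1]

Sorted: [1, 1, 3, 6, 7, 7, 7, 8, 8, 9]


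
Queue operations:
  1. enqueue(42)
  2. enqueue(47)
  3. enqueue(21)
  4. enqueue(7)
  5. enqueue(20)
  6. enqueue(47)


enqueue(42) -> [42]
enqueue(47) -> [42, 47]
enqueue(21) -> [42, 47, 21]
enqueue(7) -> [42, 47, 21, 7]
enqueue(20) -> [42, 47, 21, 7, 20]
enqueue(47) -> [42, 47, 21, 7, 20, 47]

Final queue: [42, 47, 21, 7, 20, 47]


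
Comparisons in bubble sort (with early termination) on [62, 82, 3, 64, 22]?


Algorithm: bubble sort (with early termination)
Input: [62, 82, 3, 64, 22]
Sorted: [3, 22, 62, 64, 82]

10


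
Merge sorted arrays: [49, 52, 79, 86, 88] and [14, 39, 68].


Take 14 from B
Take 39 from B
Take 49 from A
Take 52 from A
Take 68 from B

Merged: [14, 39, 49, 52, 68, 79, 86, 88]


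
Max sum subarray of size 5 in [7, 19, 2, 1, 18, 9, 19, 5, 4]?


[0:5]: 47
[1:6]: 49
[2:7]: 49
[3:8]: 52
[4:9]: 55

Max: 55 at [4:9]


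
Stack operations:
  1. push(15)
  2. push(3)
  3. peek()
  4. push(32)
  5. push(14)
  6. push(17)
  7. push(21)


push(15) -> [15]
push(3) -> [15, 3]
peek()->3
push(32) -> [15, 3, 32]
push(14) -> [15, 3, 32, 14]
push(17) -> [15, 3, 32, 14, 17]
push(21) -> [15, 3, 32, 14, 17, 21]

Final stack: [15, 3, 32, 14, 17, 21]


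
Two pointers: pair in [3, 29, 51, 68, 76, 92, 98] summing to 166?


lo=0(3)+hi=6(98)=101
lo=1(29)+hi=6(98)=127
lo=2(51)+hi=6(98)=149
lo=3(68)+hi=6(98)=166

Yes: 68+98=166


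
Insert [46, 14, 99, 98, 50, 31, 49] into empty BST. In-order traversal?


Insert 46: root
Insert 14: L from 46
Insert 99: R from 46
Insert 98: R from 46 -> L from 99
Insert 50: R from 46 -> L from 99 -> L from 98
Insert 31: L from 46 -> R from 14
Insert 49: R from 46 -> L from 99 -> L from 98 -> L from 50

In-order: [14, 31, 46, 49, 50, 98, 99]


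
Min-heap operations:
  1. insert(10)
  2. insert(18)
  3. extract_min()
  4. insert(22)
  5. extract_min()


insert(10) -> [10]
insert(18) -> [10, 18]
extract_min()->10, [18]
insert(22) -> [18, 22]
extract_min()->18, [22]

Final heap: [22]


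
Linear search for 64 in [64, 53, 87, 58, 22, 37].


i=0: 64==64 found!

Found at 0, 1 comps


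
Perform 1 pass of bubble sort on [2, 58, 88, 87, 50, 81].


Initial: [2, 58, 88, 87, 50, 81]
Pass 1: [2, 58, 87, 50, 81, 88] (3 swaps)

After 1 pass: [2, 58, 87, 50, 81, 88]


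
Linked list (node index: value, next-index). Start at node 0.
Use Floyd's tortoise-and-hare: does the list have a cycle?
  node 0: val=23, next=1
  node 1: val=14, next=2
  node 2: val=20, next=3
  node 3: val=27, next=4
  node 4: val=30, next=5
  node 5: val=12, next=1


Floyd's tortoise (slow, +1) and hare (fast, +2):
  init: slow=0, fast=0
  step 1: slow=1, fast=2
  step 2: slow=2, fast=4
  step 3: slow=3, fast=1
  step 4: slow=4, fast=3
  step 5: slow=5, fast=5
  slow == fast at node 5: cycle detected

Cycle: yes


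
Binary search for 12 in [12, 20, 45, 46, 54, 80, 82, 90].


Step 1: lo=0, hi=7, mid=3, val=46
Step 2: lo=0, hi=2, mid=1, val=20
Step 3: lo=0, hi=0, mid=0, val=12

Found at index 0


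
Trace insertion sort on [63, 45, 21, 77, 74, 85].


Initial: [63, 45, 21, 77, 74, 85]
Insert 45: [45, 63, 21, 77, 74, 85]
Insert 21: [21, 45, 63, 77, 74, 85]
Insert 77: [21, 45, 63, 77, 74, 85]
Insert 74: [21, 45, 63, 74, 77, 85]
Insert 85: [21, 45, 63, 74, 77, 85]

Sorted: [21, 45, 63, 74, 77, 85]


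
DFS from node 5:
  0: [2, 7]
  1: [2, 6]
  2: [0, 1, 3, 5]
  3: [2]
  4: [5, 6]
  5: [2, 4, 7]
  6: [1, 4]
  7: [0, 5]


Visit 5, push [7, 4, 2]
Visit 2, push [3, 1, 0]
Visit 0, push [7]
Visit 7, push []
Visit 1, push [6]
Visit 6, push [4]
Visit 4, push []
Visit 3, push []

DFS order: [5, 2, 0, 7, 1, 6, 4, 3]


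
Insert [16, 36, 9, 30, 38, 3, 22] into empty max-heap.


Insert 16: [16]
Insert 36: [36, 16]
Insert 9: [36, 16, 9]
Insert 30: [36, 30, 9, 16]
Insert 38: [38, 36, 9, 16, 30]
Insert 3: [38, 36, 9, 16, 30, 3]
Insert 22: [38, 36, 22, 16, 30, 3, 9]

Final heap: [38, 36, 22, 16, 30, 3, 9]


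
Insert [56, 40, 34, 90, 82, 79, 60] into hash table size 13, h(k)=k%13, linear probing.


Insert 56: h=4 -> slot 4
Insert 40: h=1 -> slot 1
Insert 34: h=8 -> slot 8
Insert 90: h=12 -> slot 12
Insert 82: h=4, 1 probes -> slot 5
Insert 79: h=1, 1 probes -> slot 2
Insert 60: h=8, 1 probes -> slot 9

Table: [None, 40, 79, None, 56, 82, None, None, 34, 60, None, None, 90]


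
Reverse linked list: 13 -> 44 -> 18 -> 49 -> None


Step 1: curr=13, set curr.next=prev(None) | reversed so far: 13
Step 2: curr=44, set curr.next=prev(13) | reversed so far: 44 -> 13
Step 3: curr=18, set curr.next=prev(44) | reversed so far: 18 -> 44 -> 13
Step 4: curr=49, set curr.next=prev(18) | reversed so far: 49 -> 18 -> 44 -> 13

49 -> 18 -> 44 -> 13 -> None


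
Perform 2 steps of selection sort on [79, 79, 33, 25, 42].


Initial: [79, 79, 33, 25, 42]
Step 1: min=25 at 3
  Swap: [25, 79, 33, 79, 42]
Step 2: min=33 at 2
  Swap: [25, 33, 79, 79, 42]

After 2 steps: [25, 33, 79, 79, 42]


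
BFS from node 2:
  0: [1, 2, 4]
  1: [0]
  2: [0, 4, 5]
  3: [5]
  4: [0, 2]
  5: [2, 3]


Visit 2, enqueue [0, 4, 5]
Visit 0, enqueue [1]
Visit 4, enqueue []
Visit 5, enqueue [3]
Visit 1, enqueue []
Visit 3, enqueue []

BFS order: [2, 0, 4, 5, 1, 3]


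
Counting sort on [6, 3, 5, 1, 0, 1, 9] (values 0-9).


Input: [6, 3, 5, 1, 0, 1, 9]
Counts: [1, 2, 0, 1, 0, 1, 1, 0, 0, 1]

Sorted: [0, 1, 1, 3, 5, 6, 9]


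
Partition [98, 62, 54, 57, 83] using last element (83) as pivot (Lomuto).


Pivot: 83
  62 <= 83: swap -> [62, 98, 54, 57, 83]
  54 <= 83: swap -> [62, 54, 98, 57, 83]
  57 <= 83: swap -> [62, 54, 57, 98, 83]
Place pivot at 3: [62, 54, 57, 83, 98]

Partitioned: [62, 54, 57, 83, 98]


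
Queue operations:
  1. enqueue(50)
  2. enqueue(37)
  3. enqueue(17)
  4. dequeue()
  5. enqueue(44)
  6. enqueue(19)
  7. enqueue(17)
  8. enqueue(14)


enqueue(50) -> [50]
enqueue(37) -> [50, 37]
enqueue(17) -> [50, 37, 17]
dequeue()->50, [37, 17]
enqueue(44) -> [37, 17, 44]
enqueue(19) -> [37, 17, 44, 19]
enqueue(17) -> [37, 17, 44, 19, 17]
enqueue(14) -> [37, 17, 44, 19, 17, 14]

Final queue: [37, 17, 44, 19, 17, 14]


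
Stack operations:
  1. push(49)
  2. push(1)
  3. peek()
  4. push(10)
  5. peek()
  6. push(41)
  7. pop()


push(49) -> [49]
push(1) -> [49, 1]
peek()->1
push(10) -> [49, 1, 10]
peek()->10
push(41) -> [49, 1, 10, 41]
pop()->41, [49, 1, 10]

Final stack: [49, 1, 10]


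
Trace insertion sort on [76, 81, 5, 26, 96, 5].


Initial: [76, 81, 5, 26, 96, 5]
Insert 81: [76, 81, 5, 26, 96, 5]
Insert 5: [5, 76, 81, 26, 96, 5]
Insert 26: [5, 26, 76, 81, 96, 5]
Insert 96: [5, 26, 76, 81, 96, 5]
Insert 5: [5, 5, 26, 76, 81, 96]

Sorted: [5, 5, 26, 76, 81, 96]


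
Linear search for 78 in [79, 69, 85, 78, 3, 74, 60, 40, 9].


i=0: 79!=78
i=1: 69!=78
i=2: 85!=78
i=3: 78==78 found!

Found at 3, 4 comps


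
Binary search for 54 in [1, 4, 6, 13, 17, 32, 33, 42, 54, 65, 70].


Step 1: lo=0, hi=10, mid=5, val=32
Step 2: lo=6, hi=10, mid=8, val=54

Found at index 8


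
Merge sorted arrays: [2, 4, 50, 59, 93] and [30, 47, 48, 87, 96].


Take 2 from A
Take 4 from A
Take 30 from B
Take 47 from B
Take 48 from B
Take 50 from A
Take 59 from A
Take 87 from B
Take 93 from A

Merged: [2, 4, 30, 47, 48, 50, 59, 87, 93, 96]


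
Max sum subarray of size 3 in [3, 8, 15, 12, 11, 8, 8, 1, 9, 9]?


[0:3]: 26
[1:4]: 35
[2:5]: 38
[3:6]: 31
[4:7]: 27
[5:8]: 17
[6:9]: 18
[7:10]: 19

Max: 38 at [2:5]


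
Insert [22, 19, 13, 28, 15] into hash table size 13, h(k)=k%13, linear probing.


Insert 22: h=9 -> slot 9
Insert 19: h=6 -> slot 6
Insert 13: h=0 -> slot 0
Insert 28: h=2 -> slot 2
Insert 15: h=2, 1 probes -> slot 3

Table: [13, None, 28, 15, None, None, 19, None, None, 22, None, None, None]


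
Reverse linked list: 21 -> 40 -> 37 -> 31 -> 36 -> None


Step 1: curr=21, set curr.next=prev(None) | reversed so far: 21
Step 2: curr=40, set curr.next=prev(21) | reversed so far: 40 -> 21
Step 3: curr=37, set curr.next=prev(40) | reversed so far: 37 -> 40 -> 21
Step 4: curr=31, set curr.next=prev(37) | reversed so far: 31 -> 37 -> 40 -> 21
Step 5: curr=36, set curr.next=prev(31) | reversed so far: 36 -> 31 -> 37 -> 40 -> 21

36 -> 31 -> 37 -> 40 -> 21 -> None


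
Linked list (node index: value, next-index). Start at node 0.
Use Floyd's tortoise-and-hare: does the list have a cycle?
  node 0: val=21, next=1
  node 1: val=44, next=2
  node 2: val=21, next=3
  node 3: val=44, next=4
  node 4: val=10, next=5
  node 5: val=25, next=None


Floyd's tortoise (slow, +1) and hare (fast, +2):
  init: slow=0, fast=0
  step 1: slow=1, fast=2
  step 2: slow=2, fast=4
  step 3: fast 4->5->None, no cycle

Cycle: no


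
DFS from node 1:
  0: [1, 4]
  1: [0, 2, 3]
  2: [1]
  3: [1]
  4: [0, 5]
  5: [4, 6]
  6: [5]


Visit 1, push [3, 2, 0]
Visit 0, push [4]
Visit 4, push [5]
Visit 5, push [6]
Visit 6, push []
Visit 2, push []
Visit 3, push []

DFS order: [1, 0, 4, 5, 6, 2, 3]


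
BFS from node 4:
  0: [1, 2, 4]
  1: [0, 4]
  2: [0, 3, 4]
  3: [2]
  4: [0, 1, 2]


Visit 4, enqueue [0, 1, 2]
Visit 0, enqueue []
Visit 1, enqueue []
Visit 2, enqueue [3]
Visit 3, enqueue []

BFS order: [4, 0, 1, 2, 3]


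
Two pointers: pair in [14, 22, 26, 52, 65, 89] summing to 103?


lo=0(14)+hi=5(89)=103

Yes: 14+89=103


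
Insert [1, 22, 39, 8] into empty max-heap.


Insert 1: [1]
Insert 22: [22, 1]
Insert 39: [39, 1, 22]
Insert 8: [39, 8, 22, 1]

Final heap: [39, 8, 22, 1]


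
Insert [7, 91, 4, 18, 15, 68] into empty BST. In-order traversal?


Insert 7: root
Insert 91: R from 7
Insert 4: L from 7
Insert 18: R from 7 -> L from 91
Insert 15: R from 7 -> L from 91 -> L from 18
Insert 68: R from 7 -> L from 91 -> R from 18

In-order: [4, 7, 15, 18, 68, 91]


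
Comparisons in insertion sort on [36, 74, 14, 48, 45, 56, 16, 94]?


Algorithm: insertion sort
Input: [36, 74, 14, 48, 45, 56, 16, 94]
Sorted: [14, 16, 36, 45, 48, 56, 74, 94]

17


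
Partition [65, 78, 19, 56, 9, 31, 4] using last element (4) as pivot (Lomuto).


Pivot: 4
Place pivot at 0: [4, 78, 19, 56, 9, 31, 65]

Partitioned: [4, 78, 19, 56, 9, 31, 65]


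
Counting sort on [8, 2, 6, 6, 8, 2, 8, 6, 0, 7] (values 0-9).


Input: [8, 2, 6, 6, 8, 2, 8, 6, 0, 7]
Counts: [1, 0, 2, 0, 0, 0, 3, 1, 3, 0]

Sorted: [0, 2, 2, 6, 6, 6, 7, 8, 8, 8]


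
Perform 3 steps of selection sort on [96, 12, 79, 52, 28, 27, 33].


Initial: [96, 12, 79, 52, 28, 27, 33]
Step 1: min=12 at 1
  Swap: [12, 96, 79, 52, 28, 27, 33]
Step 2: min=27 at 5
  Swap: [12, 27, 79, 52, 28, 96, 33]
Step 3: min=28 at 4
  Swap: [12, 27, 28, 52, 79, 96, 33]

After 3 steps: [12, 27, 28, 52, 79, 96, 33]


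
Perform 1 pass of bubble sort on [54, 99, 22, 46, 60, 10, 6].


Initial: [54, 99, 22, 46, 60, 10, 6]
Pass 1: [54, 22, 46, 60, 10, 6, 99] (5 swaps)

After 1 pass: [54, 22, 46, 60, 10, 6, 99]


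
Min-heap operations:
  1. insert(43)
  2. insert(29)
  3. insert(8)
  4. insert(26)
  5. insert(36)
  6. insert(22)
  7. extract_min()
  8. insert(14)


insert(43) -> [43]
insert(29) -> [29, 43]
insert(8) -> [8, 43, 29]
insert(26) -> [8, 26, 29, 43]
insert(36) -> [8, 26, 29, 43, 36]
insert(22) -> [8, 26, 22, 43, 36, 29]
extract_min()->8, [22, 26, 29, 43, 36]
insert(14) -> [14, 26, 22, 43, 36, 29]

Final heap: [14, 26, 22, 43, 36, 29]


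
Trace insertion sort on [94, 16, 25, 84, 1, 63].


Initial: [94, 16, 25, 84, 1, 63]
Insert 16: [16, 94, 25, 84, 1, 63]
Insert 25: [16, 25, 94, 84, 1, 63]
Insert 84: [16, 25, 84, 94, 1, 63]
Insert 1: [1, 16, 25, 84, 94, 63]
Insert 63: [1, 16, 25, 63, 84, 94]

Sorted: [1, 16, 25, 63, 84, 94]


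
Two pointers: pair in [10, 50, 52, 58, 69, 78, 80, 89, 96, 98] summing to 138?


lo=0(10)+hi=9(98)=108
lo=1(50)+hi=9(98)=148
lo=1(50)+hi=8(96)=146
lo=1(50)+hi=7(89)=139
lo=1(50)+hi=6(80)=130
lo=2(52)+hi=6(80)=132
lo=3(58)+hi=6(80)=138

Yes: 58+80=138


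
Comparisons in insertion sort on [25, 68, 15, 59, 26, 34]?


Algorithm: insertion sort
Input: [25, 68, 15, 59, 26, 34]
Sorted: [15, 25, 26, 34, 59, 68]

11


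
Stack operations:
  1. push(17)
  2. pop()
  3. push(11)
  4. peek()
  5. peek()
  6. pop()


push(17) -> [17]
pop()->17, []
push(11) -> [11]
peek()->11
peek()->11
pop()->11, []

Final stack: []


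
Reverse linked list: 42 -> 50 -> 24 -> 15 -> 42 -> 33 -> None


Step 1: curr=42, set curr.next=prev(None) | reversed so far: 42
Step 2: curr=50, set curr.next=prev(42) | reversed so far: 50 -> 42
Step 3: curr=24, set curr.next=prev(50) | reversed so far: 24 -> 50 -> 42
Step 4: curr=15, set curr.next=prev(24) | reversed so far: 15 -> 24 -> 50 -> 42
Step 5: curr=42, set curr.next=prev(15) | reversed so far: 42 -> 15 -> 24 -> 50 -> 42
Step 6: curr=33, set curr.next=prev(42) | reversed so far: 33 -> 42 -> 15 -> 24 -> 50 -> 42

33 -> 42 -> 15 -> 24 -> 50 -> 42 -> None


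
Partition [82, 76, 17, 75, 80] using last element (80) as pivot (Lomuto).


Pivot: 80
  76 <= 80: swap -> [76, 82, 17, 75, 80]
  17 <= 80: swap -> [76, 17, 82, 75, 80]
  75 <= 80: swap -> [76, 17, 75, 82, 80]
Place pivot at 3: [76, 17, 75, 80, 82]

Partitioned: [76, 17, 75, 80, 82]


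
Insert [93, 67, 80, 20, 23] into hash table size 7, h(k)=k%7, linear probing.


Insert 93: h=2 -> slot 2
Insert 67: h=4 -> slot 4
Insert 80: h=3 -> slot 3
Insert 20: h=6 -> slot 6
Insert 23: h=2, 3 probes -> slot 5

Table: [None, None, 93, 80, 67, 23, 20]


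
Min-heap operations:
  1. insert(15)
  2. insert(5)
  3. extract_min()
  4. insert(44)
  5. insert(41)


insert(15) -> [15]
insert(5) -> [5, 15]
extract_min()->5, [15]
insert(44) -> [15, 44]
insert(41) -> [15, 44, 41]

Final heap: [15, 44, 41]


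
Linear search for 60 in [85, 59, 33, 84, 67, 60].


i=0: 85!=60
i=1: 59!=60
i=2: 33!=60
i=3: 84!=60
i=4: 67!=60
i=5: 60==60 found!

Found at 5, 6 comps


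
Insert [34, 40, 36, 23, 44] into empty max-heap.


Insert 34: [34]
Insert 40: [40, 34]
Insert 36: [40, 34, 36]
Insert 23: [40, 34, 36, 23]
Insert 44: [44, 40, 36, 23, 34]

Final heap: [44, 40, 36, 23, 34]


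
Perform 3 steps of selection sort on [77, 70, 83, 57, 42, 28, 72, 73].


Initial: [77, 70, 83, 57, 42, 28, 72, 73]
Step 1: min=28 at 5
  Swap: [28, 70, 83, 57, 42, 77, 72, 73]
Step 2: min=42 at 4
  Swap: [28, 42, 83, 57, 70, 77, 72, 73]
Step 3: min=57 at 3
  Swap: [28, 42, 57, 83, 70, 77, 72, 73]

After 3 steps: [28, 42, 57, 83, 70, 77, 72, 73]


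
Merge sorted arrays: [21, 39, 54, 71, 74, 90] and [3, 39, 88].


Take 3 from B
Take 21 from A
Take 39 from A
Take 39 from B
Take 54 from A
Take 71 from A
Take 74 from A
Take 88 from B

Merged: [3, 21, 39, 39, 54, 71, 74, 88, 90]


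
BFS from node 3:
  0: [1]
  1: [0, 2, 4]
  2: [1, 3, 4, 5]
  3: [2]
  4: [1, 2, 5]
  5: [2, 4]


Visit 3, enqueue [2]
Visit 2, enqueue [1, 4, 5]
Visit 1, enqueue [0]
Visit 4, enqueue []
Visit 5, enqueue []
Visit 0, enqueue []

BFS order: [3, 2, 1, 4, 5, 0]


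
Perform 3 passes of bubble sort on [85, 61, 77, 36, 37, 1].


Initial: [85, 61, 77, 36, 37, 1]
Pass 1: [61, 77, 36, 37, 1, 85] (5 swaps)
Pass 2: [61, 36, 37, 1, 77, 85] (3 swaps)
Pass 3: [36, 37, 1, 61, 77, 85] (3 swaps)

After 3 passes: [36, 37, 1, 61, 77, 85]


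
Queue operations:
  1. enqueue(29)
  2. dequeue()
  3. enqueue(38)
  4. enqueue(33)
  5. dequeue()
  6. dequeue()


enqueue(29) -> [29]
dequeue()->29, []
enqueue(38) -> [38]
enqueue(33) -> [38, 33]
dequeue()->38, [33]
dequeue()->33, []

Final queue: []


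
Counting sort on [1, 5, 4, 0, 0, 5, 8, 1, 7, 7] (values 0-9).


Input: [1, 5, 4, 0, 0, 5, 8, 1, 7, 7]
Counts: [2, 2, 0, 0, 1, 2, 0, 2, 1, 0]

Sorted: [0, 0, 1, 1, 4, 5, 5, 7, 7, 8]


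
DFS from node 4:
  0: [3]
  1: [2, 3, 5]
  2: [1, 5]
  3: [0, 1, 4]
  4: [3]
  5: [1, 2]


Visit 4, push [3]
Visit 3, push [1, 0]
Visit 0, push []
Visit 1, push [5, 2]
Visit 2, push [5]
Visit 5, push []

DFS order: [4, 3, 0, 1, 2, 5]


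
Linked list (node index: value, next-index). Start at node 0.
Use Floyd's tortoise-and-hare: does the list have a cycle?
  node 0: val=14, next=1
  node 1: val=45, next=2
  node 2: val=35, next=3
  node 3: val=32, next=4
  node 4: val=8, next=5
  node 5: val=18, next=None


Floyd's tortoise (slow, +1) and hare (fast, +2):
  init: slow=0, fast=0
  step 1: slow=1, fast=2
  step 2: slow=2, fast=4
  step 3: fast 4->5->None, no cycle

Cycle: no


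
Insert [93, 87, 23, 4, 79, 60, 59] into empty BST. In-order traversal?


Insert 93: root
Insert 87: L from 93
Insert 23: L from 93 -> L from 87
Insert 4: L from 93 -> L from 87 -> L from 23
Insert 79: L from 93 -> L from 87 -> R from 23
Insert 60: L from 93 -> L from 87 -> R from 23 -> L from 79
Insert 59: L from 93 -> L from 87 -> R from 23 -> L from 79 -> L from 60

In-order: [4, 23, 59, 60, 79, 87, 93]


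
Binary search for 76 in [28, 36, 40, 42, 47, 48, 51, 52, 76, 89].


Step 1: lo=0, hi=9, mid=4, val=47
Step 2: lo=5, hi=9, mid=7, val=52
Step 3: lo=8, hi=9, mid=8, val=76

Found at index 8


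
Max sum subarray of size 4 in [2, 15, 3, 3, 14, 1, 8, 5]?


[0:4]: 23
[1:5]: 35
[2:6]: 21
[3:7]: 26
[4:8]: 28

Max: 35 at [1:5]


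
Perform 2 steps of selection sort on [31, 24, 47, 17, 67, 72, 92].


Initial: [31, 24, 47, 17, 67, 72, 92]
Step 1: min=17 at 3
  Swap: [17, 24, 47, 31, 67, 72, 92]
Step 2: min=24 at 1
  Swap: [17, 24, 47, 31, 67, 72, 92]

After 2 steps: [17, 24, 47, 31, 67, 72, 92]


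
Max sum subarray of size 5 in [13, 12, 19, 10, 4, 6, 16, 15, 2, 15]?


[0:5]: 58
[1:6]: 51
[2:7]: 55
[3:8]: 51
[4:9]: 43
[5:10]: 54

Max: 58 at [0:5]


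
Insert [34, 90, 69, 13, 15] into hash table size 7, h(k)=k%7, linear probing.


Insert 34: h=6 -> slot 6
Insert 90: h=6, 1 probes -> slot 0
Insert 69: h=6, 2 probes -> slot 1
Insert 13: h=6, 3 probes -> slot 2
Insert 15: h=1, 2 probes -> slot 3

Table: [90, 69, 13, 15, None, None, 34]


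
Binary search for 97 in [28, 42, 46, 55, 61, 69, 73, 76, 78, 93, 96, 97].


Step 1: lo=0, hi=11, mid=5, val=69
Step 2: lo=6, hi=11, mid=8, val=78
Step 3: lo=9, hi=11, mid=10, val=96
Step 4: lo=11, hi=11, mid=11, val=97

Found at index 11


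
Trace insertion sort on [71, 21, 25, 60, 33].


Initial: [71, 21, 25, 60, 33]
Insert 21: [21, 71, 25, 60, 33]
Insert 25: [21, 25, 71, 60, 33]
Insert 60: [21, 25, 60, 71, 33]
Insert 33: [21, 25, 33, 60, 71]

Sorted: [21, 25, 33, 60, 71]


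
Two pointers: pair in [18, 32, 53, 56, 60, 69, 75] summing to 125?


lo=0(18)+hi=6(75)=93
lo=1(32)+hi=6(75)=107
lo=2(53)+hi=6(75)=128
lo=2(53)+hi=5(69)=122
lo=3(56)+hi=5(69)=125

Yes: 56+69=125


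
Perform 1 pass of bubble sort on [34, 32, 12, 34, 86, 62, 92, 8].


Initial: [34, 32, 12, 34, 86, 62, 92, 8]
Pass 1: [32, 12, 34, 34, 62, 86, 8, 92] (4 swaps)

After 1 pass: [32, 12, 34, 34, 62, 86, 8, 92]


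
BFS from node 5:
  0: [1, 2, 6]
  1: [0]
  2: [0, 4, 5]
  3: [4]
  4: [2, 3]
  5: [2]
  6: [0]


Visit 5, enqueue [2]
Visit 2, enqueue [0, 4]
Visit 0, enqueue [1, 6]
Visit 4, enqueue [3]
Visit 1, enqueue []
Visit 6, enqueue []
Visit 3, enqueue []

BFS order: [5, 2, 0, 4, 1, 6, 3]


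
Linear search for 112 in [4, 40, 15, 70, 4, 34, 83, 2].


i=0: 4!=112
i=1: 40!=112
i=2: 15!=112
i=3: 70!=112
i=4: 4!=112
i=5: 34!=112
i=6: 83!=112
i=7: 2!=112

Not found, 8 comps


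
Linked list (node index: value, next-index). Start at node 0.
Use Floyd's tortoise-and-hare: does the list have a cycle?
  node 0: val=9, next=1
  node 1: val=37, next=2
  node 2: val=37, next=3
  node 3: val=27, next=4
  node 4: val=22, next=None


Floyd's tortoise (slow, +1) and hare (fast, +2):
  init: slow=0, fast=0
  step 1: slow=1, fast=2
  step 2: slow=2, fast=4
  step 3: fast -> None, no cycle

Cycle: no


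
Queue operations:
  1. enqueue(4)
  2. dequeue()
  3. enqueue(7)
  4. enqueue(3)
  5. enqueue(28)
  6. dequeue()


enqueue(4) -> [4]
dequeue()->4, []
enqueue(7) -> [7]
enqueue(3) -> [7, 3]
enqueue(28) -> [7, 3, 28]
dequeue()->7, [3, 28]

Final queue: [3, 28]


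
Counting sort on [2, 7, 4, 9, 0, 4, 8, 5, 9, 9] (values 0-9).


Input: [2, 7, 4, 9, 0, 4, 8, 5, 9, 9]
Counts: [1, 0, 1, 0, 2, 1, 0, 1, 1, 3]

Sorted: [0, 2, 4, 4, 5, 7, 8, 9, 9, 9]


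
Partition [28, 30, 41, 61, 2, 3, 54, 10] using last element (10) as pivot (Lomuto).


Pivot: 10
  2 <= 10: swap -> [2, 30, 41, 61, 28, 3, 54, 10]
  3 <= 10: swap -> [2, 3, 41, 61, 28, 30, 54, 10]
Place pivot at 2: [2, 3, 10, 61, 28, 30, 54, 41]

Partitioned: [2, 3, 10, 61, 28, 30, 54, 41]


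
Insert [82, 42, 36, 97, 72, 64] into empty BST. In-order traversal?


Insert 82: root
Insert 42: L from 82
Insert 36: L from 82 -> L from 42
Insert 97: R from 82
Insert 72: L from 82 -> R from 42
Insert 64: L from 82 -> R from 42 -> L from 72

In-order: [36, 42, 64, 72, 82, 97]


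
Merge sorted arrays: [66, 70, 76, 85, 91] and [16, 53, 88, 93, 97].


Take 16 from B
Take 53 from B
Take 66 from A
Take 70 from A
Take 76 from A
Take 85 from A
Take 88 from B
Take 91 from A

Merged: [16, 53, 66, 70, 76, 85, 88, 91, 93, 97]


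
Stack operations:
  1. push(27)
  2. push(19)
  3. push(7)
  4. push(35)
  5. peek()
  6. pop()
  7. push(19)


push(27) -> [27]
push(19) -> [27, 19]
push(7) -> [27, 19, 7]
push(35) -> [27, 19, 7, 35]
peek()->35
pop()->35, [27, 19, 7]
push(19) -> [27, 19, 7, 19]

Final stack: [27, 19, 7, 19]


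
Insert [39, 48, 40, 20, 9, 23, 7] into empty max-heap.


Insert 39: [39]
Insert 48: [48, 39]
Insert 40: [48, 39, 40]
Insert 20: [48, 39, 40, 20]
Insert 9: [48, 39, 40, 20, 9]
Insert 23: [48, 39, 40, 20, 9, 23]
Insert 7: [48, 39, 40, 20, 9, 23, 7]

Final heap: [48, 39, 40, 20, 9, 23, 7]


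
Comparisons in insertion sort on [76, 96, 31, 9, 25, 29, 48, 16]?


Algorithm: insertion sort
Input: [76, 96, 31, 9, 25, 29, 48, 16]
Sorted: [9, 16, 25, 29, 31, 48, 76, 96]

24


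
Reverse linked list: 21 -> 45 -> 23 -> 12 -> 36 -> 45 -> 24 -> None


Step 1: curr=21, set curr.next=prev(None) | reversed so far: 21
Step 2: curr=45, set curr.next=prev(21) | reversed so far: 45 -> 21
Step 3: curr=23, set curr.next=prev(45) | reversed so far: 23 -> 45 -> 21
Step 4: curr=12, set curr.next=prev(23) | reversed so far: 12 -> 23 -> 45 -> 21
Step 5: curr=36, set curr.next=prev(12) | reversed so far: 36 -> 12 -> 23 -> 45 -> 21
Step 6: curr=45, set curr.next=prev(36) | reversed so far: 45 -> 36 -> 12 -> 23 -> 45 -> 21
Step 7: curr=24, set curr.next=prev(45) | reversed so far: 24 -> 45 -> 36 -> 12 -> 23 -> 45 -> 21

24 -> 45 -> 36 -> 12 -> 23 -> 45 -> 21 -> None


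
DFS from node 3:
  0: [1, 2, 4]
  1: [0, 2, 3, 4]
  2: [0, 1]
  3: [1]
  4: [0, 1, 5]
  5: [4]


Visit 3, push [1]
Visit 1, push [4, 2, 0]
Visit 0, push [4, 2]
Visit 2, push []
Visit 4, push [5]
Visit 5, push []

DFS order: [3, 1, 0, 2, 4, 5]


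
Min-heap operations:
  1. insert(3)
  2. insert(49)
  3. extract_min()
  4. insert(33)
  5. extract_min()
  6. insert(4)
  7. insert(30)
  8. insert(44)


insert(3) -> [3]
insert(49) -> [3, 49]
extract_min()->3, [49]
insert(33) -> [33, 49]
extract_min()->33, [49]
insert(4) -> [4, 49]
insert(30) -> [4, 49, 30]
insert(44) -> [4, 44, 30, 49]

Final heap: [4, 44, 30, 49]


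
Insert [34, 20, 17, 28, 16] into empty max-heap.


Insert 34: [34]
Insert 20: [34, 20]
Insert 17: [34, 20, 17]
Insert 28: [34, 28, 17, 20]
Insert 16: [34, 28, 17, 20, 16]

Final heap: [34, 28, 17, 20, 16]


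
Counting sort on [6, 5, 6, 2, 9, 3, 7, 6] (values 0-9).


Input: [6, 5, 6, 2, 9, 3, 7, 6]
Counts: [0, 0, 1, 1, 0, 1, 3, 1, 0, 1]

Sorted: [2, 3, 5, 6, 6, 6, 7, 9]


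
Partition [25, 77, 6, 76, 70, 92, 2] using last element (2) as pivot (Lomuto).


Pivot: 2
Place pivot at 0: [2, 77, 6, 76, 70, 92, 25]

Partitioned: [2, 77, 6, 76, 70, 92, 25]


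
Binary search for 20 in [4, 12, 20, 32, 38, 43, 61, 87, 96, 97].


Step 1: lo=0, hi=9, mid=4, val=38
Step 2: lo=0, hi=3, mid=1, val=12
Step 3: lo=2, hi=3, mid=2, val=20

Found at index 2


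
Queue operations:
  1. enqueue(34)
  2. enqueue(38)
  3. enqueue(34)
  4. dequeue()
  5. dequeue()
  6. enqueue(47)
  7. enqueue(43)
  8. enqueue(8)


enqueue(34) -> [34]
enqueue(38) -> [34, 38]
enqueue(34) -> [34, 38, 34]
dequeue()->34, [38, 34]
dequeue()->38, [34]
enqueue(47) -> [34, 47]
enqueue(43) -> [34, 47, 43]
enqueue(8) -> [34, 47, 43, 8]

Final queue: [34, 47, 43, 8]


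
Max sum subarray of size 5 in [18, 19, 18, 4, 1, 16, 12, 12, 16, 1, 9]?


[0:5]: 60
[1:6]: 58
[2:7]: 51
[3:8]: 45
[4:9]: 57
[5:10]: 57
[6:11]: 50

Max: 60 at [0:5]


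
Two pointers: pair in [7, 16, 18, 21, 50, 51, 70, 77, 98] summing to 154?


lo=0(7)+hi=8(98)=105
lo=1(16)+hi=8(98)=114
lo=2(18)+hi=8(98)=116
lo=3(21)+hi=8(98)=119
lo=4(50)+hi=8(98)=148
lo=5(51)+hi=8(98)=149
lo=6(70)+hi=8(98)=168
lo=6(70)+hi=7(77)=147

No pair found


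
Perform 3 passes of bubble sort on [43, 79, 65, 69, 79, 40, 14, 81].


Initial: [43, 79, 65, 69, 79, 40, 14, 81]
Pass 1: [43, 65, 69, 79, 40, 14, 79, 81] (4 swaps)
Pass 2: [43, 65, 69, 40, 14, 79, 79, 81] (2 swaps)
Pass 3: [43, 65, 40, 14, 69, 79, 79, 81] (2 swaps)

After 3 passes: [43, 65, 40, 14, 69, 79, 79, 81]


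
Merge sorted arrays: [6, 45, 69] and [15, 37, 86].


Take 6 from A
Take 15 from B
Take 37 from B
Take 45 from A
Take 69 from A

Merged: [6, 15, 37, 45, 69, 86]


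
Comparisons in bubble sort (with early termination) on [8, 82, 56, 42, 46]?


Algorithm: bubble sort (with early termination)
Input: [8, 82, 56, 42, 46]
Sorted: [8, 42, 46, 56, 82]

9


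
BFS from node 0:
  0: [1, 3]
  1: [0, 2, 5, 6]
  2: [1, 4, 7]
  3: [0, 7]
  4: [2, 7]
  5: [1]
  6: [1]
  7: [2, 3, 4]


Visit 0, enqueue [1, 3]
Visit 1, enqueue [2, 5, 6]
Visit 3, enqueue [7]
Visit 2, enqueue [4]
Visit 5, enqueue []
Visit 6, enqueue []
Visit 7, enqueue []
Visit 4, enqueue []

BFS order: [0, 1, 3, 2, 5, 6, 7, 4]


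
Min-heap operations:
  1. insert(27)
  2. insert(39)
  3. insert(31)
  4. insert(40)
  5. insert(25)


insert(27) -> [27]
insert(39) -> [27, 39]
insert(31) -> [27, 39, 31]
insert(40) -> [27, 39, 31, 40]
insert(25) -> [25, 27, 31, 40, 39]

Final heap: [25, 27, 31, 40, 39]


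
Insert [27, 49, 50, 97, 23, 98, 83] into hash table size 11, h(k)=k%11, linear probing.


Insert 27: h=5 -> slot 5
Insert 49: h=5, 1 probes -> slot 6
Insert 50: h=6, 1 probes -> slot 7
Insert 97: h=9 -> slot 9
Insert 23: h=1 -> slot 1
Insert 98: h=10 -> slot 10
Insert 83: h=6, 2 probes -> slot 8

Table: [None, 23, None, None, None, 27, 49, 50, 83, 97, 98]


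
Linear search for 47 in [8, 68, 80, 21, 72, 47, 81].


i=0: 8!=47
i=1: 68!=47
i=2: 80!=47
i=3: 21!=47
i=4: 72!=47
i=5: 47==47 found!

Found at 5, 6 comps


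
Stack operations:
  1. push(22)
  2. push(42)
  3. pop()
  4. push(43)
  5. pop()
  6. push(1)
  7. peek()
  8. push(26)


push(22) -> [22]
push(42) -> [22, 42]
pop()->42, [22]
push(43) -> [22, 43]
pop()->43, [22]
push(1) -> [22, 1]
peek()->1
push(26) -> [22, 1, 26]

Final stack: [22, 1, 26]


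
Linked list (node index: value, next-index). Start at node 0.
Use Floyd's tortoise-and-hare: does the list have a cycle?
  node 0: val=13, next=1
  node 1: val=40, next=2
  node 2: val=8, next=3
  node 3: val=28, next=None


Floyd's tortoise (slow, +1) and hare (fast, +2):
  init: slow=0, fast=0
  step 1: slow=1, fast=2
  step 2: fast 2->3->None, no cycle

Cycle: no


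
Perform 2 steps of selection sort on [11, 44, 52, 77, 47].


Initial: [11, 44, 52, 77, 47]
Step 1: min=11 at 0
  Swap: [11, 44, 52, 77, 47]
Step 2: min=44 at 1
  Swap: [11, 44, 52, 77, 47]

After 2 steps: [11, 44, 52, 77, 47]


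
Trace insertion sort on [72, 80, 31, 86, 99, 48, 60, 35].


Initial: [72, 80, 31, 86, 99, 48, 60, 35]
Insert 80: [72, 80, 31, 86, 99, 48, 60, 35]
Insert 31: [31, 72, 80, 86, 99, 48, 60, 35]
Insert 86: [31, 72, 80, 86, 99, 48, 60, 35]
Insert 99: [31, 72, 80, 86, 99, 48, 60, 35]
Insert 48: [31, 48, 72, 80, 86, 99, 60, 35]
Insert 60: [31, 48, 60, 72, 80, 86, 99, 35]
Insert 35: [31, 35, 48, 60, 72, 80, 86, 99]

Sorted: [31, 35, 48, 60, 72, 80, 86, 99]


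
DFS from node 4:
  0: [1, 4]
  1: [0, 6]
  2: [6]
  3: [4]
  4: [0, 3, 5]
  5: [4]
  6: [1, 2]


Visit 4, push [5, 3, 0]
Visit 0, push [1]
Visit 1, push [6]
Visit 6, push [2]
Visit 2, push []
Visit 3, push []
Visit 5, push []

DFS order: [4, 0, 1, 6, 2, 3, 5]


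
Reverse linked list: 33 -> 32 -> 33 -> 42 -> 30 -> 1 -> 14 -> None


Step 1: curr=33, set curr.next=prev(None) | reversed so far: 33
Step 2: curr=32, set curr.next=prev(33) | reversed so far: 32 -> 33
Step 3: curr=33, set curr.next=prev(32) | reversed so far: 33 -> 32 -> 33
Step 4: curr=42, set curr.next=prev(33) | reversed so far: 42 -> 33 -> 32 -> 33
Step 5: curr=30, set curr.next=prev(42) | reversed so far: 30 -> 42 -> 33 -> 32 -> 33
Step 6: curr=1, set curr.next=prev(30) | reversed so far: 1 -> 30 -> 42 -> 33 -> 32 -> 33
Step 7: curr=14, set curr.next=prev(1) | reversed so far: 14 -> 1 -> 30 -> 42 -> 33 -> 32 -> 33

14 -> 1 -> 30 -> 42 -> 33 -> 32 -> 33 -> None


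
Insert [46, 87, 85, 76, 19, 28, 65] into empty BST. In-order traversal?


Insert 46: root
Insert 87: R from 46
Insert 85: R from 46 -> L from 87
Insert 76: R from 46 -> L from 87 -> L from 85
Insert 19: L from 46
Insert 28: L from 46 -> R from 19
Insert 65: R from 46 -> L from 87 -> L from 85 -> L from 76

In-order: [19, 28, 46, 65, 76, 85, 87]


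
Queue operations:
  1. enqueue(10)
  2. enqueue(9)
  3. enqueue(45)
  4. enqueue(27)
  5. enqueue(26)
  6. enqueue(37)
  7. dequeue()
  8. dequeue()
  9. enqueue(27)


enqueue(10) -> [10]
enqueue(9) -> [10, 9]
enqueue(45) -> [10, 9, 45]
enqueue(27) -> [10, 9, 45, 27]
enqueue(26) -> [10, 9, 45, 27, 26]
enqueue(37) -> [10, 9, 45, 27, 26, 37]
dequeue()->10, [9, 45, 27, 26, 37]
dequeue()->9, [45, 27, 26, 37]
enqueue(27) -> [45, 27, 26, 37, 27]

Final queue: [45, 27, 26, 37, 27]
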